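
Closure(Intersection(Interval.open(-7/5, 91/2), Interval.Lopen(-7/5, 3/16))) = Interval(-7/5, 3/16)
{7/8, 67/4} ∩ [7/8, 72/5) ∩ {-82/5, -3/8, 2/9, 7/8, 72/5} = {7/8}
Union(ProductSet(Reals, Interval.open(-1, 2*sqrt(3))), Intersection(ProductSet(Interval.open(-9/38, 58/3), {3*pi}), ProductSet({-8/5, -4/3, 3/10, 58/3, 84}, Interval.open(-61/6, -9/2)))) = ProductSet(Reals, Interval.open(-1, 2*sqrt(3)))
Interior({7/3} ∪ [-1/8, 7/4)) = (-1/8, 7/4)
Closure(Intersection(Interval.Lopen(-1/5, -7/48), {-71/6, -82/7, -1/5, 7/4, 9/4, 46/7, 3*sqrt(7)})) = EmptySet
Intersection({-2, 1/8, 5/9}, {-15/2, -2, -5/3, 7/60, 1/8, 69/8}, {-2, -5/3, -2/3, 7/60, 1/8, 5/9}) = {-2, 1/8}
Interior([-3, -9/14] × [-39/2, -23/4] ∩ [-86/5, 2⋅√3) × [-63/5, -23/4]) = (-3, -9/14) × (-63/5, -23/4)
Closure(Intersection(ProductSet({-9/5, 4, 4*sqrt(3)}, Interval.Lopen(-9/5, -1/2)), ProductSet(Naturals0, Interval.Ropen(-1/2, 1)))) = ProductSet({4}, {-1/2})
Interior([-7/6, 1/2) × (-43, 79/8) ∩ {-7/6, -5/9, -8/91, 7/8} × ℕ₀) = ∅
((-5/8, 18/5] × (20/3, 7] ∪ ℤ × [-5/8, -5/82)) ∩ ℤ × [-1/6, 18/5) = ℤ × [-1/6, -5/82)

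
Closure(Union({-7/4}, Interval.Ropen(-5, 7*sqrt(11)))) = Interval(-5, 7*sqrt(11))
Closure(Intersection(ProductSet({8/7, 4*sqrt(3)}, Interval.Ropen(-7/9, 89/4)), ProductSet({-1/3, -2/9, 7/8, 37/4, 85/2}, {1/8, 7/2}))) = EmptySet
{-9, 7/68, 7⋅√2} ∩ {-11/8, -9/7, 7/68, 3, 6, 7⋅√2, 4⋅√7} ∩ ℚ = {7/68}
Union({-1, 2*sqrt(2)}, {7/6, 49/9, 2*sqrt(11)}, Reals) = Reals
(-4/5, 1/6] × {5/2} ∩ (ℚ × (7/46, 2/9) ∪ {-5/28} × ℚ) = {-5/28} × {5/2}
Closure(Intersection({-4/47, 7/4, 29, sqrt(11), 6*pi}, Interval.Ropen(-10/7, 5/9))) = {-4/47}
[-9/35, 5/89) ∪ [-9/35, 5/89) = [-9/35, 5/89)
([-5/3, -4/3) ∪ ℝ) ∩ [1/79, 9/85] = [1/79, 9/85]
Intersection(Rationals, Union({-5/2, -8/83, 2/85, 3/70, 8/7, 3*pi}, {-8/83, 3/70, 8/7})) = {-5/2, -8/83, 2/85, 3/70, 8/7}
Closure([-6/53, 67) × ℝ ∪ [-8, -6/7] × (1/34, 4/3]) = ([-6/53, 67] × ℝ) ∪ ([-8, -6/7] × [1/34, 4/3])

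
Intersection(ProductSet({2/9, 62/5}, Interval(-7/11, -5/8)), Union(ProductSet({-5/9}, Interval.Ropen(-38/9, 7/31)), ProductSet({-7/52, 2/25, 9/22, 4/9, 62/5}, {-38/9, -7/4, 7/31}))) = EmptySet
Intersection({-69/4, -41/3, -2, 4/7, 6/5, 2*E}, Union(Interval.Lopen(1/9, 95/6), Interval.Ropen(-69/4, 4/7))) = {-69/4, -41/3, -2, 4/7, 6/5, 2*E}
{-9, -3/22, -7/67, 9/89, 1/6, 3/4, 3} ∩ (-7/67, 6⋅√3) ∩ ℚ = {9/89, 1/6, 3/4, 3}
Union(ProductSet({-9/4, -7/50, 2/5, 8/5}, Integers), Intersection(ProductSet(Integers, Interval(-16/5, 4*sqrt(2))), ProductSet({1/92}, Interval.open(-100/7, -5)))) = ProductSet({-9/4, -7/50, 2/5, 8/5}, Integers)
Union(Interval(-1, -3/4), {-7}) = Union({-7}, Interval(-1, -3/4))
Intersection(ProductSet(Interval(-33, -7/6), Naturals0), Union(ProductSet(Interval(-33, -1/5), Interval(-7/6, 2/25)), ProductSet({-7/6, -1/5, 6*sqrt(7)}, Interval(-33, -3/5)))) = ProductSet(Interval(-33, -7/6), Range(0, 1, 1))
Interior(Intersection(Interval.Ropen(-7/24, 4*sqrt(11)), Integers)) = EmptySet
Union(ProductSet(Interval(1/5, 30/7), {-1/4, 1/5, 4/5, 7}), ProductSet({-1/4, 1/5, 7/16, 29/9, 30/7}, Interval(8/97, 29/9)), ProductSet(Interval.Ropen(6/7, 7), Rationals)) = Union(ProductSet({-1/4, 1/5, 7/16, 29/9, 30/7}, Interval(8/97, 29/9)), ProductSet(Interval(1/5, 30/7), {-1/4, 1/5, 4/5, 7}), ProductSet(Interval.Ropen(6/7, 7), Rationals))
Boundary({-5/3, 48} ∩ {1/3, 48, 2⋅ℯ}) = {48}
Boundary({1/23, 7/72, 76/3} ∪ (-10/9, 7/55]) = {-10/9, 7/55, 76/3}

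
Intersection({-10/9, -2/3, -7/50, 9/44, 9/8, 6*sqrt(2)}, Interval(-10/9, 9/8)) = {-10/9, -2/3, -7/50, 9/44, 9/8}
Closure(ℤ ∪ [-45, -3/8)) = ℤ ∪ [-45, -3/8]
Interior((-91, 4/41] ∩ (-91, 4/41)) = (-91, 4/41)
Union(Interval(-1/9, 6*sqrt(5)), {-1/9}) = Interval(-1/9, 6*sqrt(5))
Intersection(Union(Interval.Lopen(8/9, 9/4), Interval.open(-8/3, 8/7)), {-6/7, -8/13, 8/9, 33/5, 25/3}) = {-6/7, -8/13, 8/9}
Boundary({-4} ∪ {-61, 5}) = {-61, -4, 5}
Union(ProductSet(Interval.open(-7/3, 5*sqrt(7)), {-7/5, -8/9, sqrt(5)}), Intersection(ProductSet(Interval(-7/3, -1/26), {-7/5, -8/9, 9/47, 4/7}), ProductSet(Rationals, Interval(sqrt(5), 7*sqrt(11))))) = ProductSet(Interval.open(-7/3, 5*sqrt(7)), {-7/5, -8/9, sqrt(5)})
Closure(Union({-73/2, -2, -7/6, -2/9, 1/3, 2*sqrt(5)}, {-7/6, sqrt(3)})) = {-73/2, -2, -7/6, -2/9, 1/3, sqrt(3), 2*sqrt(5)}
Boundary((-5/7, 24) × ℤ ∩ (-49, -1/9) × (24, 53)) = [-5/7, -1/9] × {25, 26, …, 52}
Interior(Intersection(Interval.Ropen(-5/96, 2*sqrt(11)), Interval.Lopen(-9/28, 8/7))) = Interval.open(-5/96, 8/7)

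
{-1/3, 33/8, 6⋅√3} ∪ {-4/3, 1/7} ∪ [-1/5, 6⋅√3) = {-4/3, -1/3} ∪ [-1/5, 6⋅√3]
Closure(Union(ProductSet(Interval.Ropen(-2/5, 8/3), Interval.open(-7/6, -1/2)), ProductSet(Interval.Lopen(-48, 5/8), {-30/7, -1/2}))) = Union(ProductSet({-2/5, 8/3}, Interval(-7/6, -1/2)), ProductSet(Interval(-48, 5/8), {-30/7, -1/2}), ProductSet(Interval(-2/5, 8/3), {-7/6, -1/2}), ProductSet(Interval.Ropen(-2/5, 8/3), Interval.open(-7/6, -1/2)))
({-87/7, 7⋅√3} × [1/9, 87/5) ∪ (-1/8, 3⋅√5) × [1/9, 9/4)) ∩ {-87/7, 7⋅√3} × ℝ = {-87/7, 7⋅√3} × [1/9, 87/5)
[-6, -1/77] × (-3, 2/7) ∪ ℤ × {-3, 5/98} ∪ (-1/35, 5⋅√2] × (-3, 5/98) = (ℤ × {-3, 5/98}) ∪ ([-6, -1/77] × (-3, 2/7)) ∪ ((-1/35, 5⋅√2] × (-3, 5/98))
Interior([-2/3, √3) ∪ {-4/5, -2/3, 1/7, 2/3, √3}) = (-2/3, √3)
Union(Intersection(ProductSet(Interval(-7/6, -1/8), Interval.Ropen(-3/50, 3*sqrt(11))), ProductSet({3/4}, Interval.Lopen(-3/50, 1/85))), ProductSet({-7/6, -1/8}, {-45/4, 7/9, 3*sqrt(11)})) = ProductSet({-7/6, -1/8}, {-45/4, 7/9, 3*sqrt(11)})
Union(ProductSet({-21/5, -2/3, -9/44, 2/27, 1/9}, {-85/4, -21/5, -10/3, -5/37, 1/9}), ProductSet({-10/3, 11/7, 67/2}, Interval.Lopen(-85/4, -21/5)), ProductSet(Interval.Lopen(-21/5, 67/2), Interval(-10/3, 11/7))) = Union(ProductSet({-10/3, 11/7, 67/2}, Interval.Lopen(-85/4, -21/5)), ProductSet({-21/5, -2/3, -9/44, 2/27, 1/9}, {-85/4, -21/5, -10/3, -5/37, 1/9}), ProductSet(Interval.Lopen(-21/5, 67/2), Interval(-10/3, 11/7)))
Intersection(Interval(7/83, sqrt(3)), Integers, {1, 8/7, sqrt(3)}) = {1}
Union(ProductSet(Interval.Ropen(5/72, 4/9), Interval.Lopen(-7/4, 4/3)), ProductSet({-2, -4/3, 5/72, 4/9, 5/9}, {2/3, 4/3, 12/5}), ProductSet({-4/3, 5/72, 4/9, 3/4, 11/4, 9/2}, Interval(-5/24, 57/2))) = Union(ProductSet({-2, -4/3, 5/72, 4/9, 5/9}, {2/3, 4/3, 12/5}), ProductSet({-4/3, 5/72, 4/9, 3/4, 11/4, 9/2}, Interval(-5/24, 57/2)), ProductSet(Interval.Ropen(5/72, 4/9), Interval.Lopen(-7/4, 4/3)))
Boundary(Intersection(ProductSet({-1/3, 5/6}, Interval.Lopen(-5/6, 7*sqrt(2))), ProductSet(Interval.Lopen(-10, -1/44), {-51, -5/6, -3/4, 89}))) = ProductSet({-1/3}, {-3/4})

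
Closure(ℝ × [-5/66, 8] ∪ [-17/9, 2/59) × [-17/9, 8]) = (ℝ × [-5/66, 8]) ∪ ([-17/9, 2/59] × {-17/9, 8}) ∪ ([-17/9, 2/59) × [-17/9, 8]) ∪ ({-17/9, 2/59} × ([-17/9, -5/66] ∪ {8}))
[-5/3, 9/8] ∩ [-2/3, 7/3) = [-2/3, 9/8]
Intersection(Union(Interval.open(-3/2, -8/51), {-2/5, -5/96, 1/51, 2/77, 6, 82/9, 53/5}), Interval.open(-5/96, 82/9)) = {1/51, 2/77, 6}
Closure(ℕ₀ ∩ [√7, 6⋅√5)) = {3, 4, …, 13}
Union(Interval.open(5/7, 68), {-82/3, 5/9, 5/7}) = Union({-82/3, 5/9}, Interval.Ropen(5/7, 68))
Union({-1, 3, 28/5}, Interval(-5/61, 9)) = Union({-1}, Interval(-5/61, 9))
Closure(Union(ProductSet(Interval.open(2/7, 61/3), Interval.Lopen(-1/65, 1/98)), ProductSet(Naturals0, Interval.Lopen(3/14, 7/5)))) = Union(ProductSet({2/7, 61/3}, Interval(-1/65, 1/98)), ProductSet(Interval(2/7, 61/3), {-1/65, 1/98}), ProductSet(Interval.open(2/7, 61/3), Interval.Lopen(-1/65, 1/98)), ProductSet(Naturals0, Interval(3/14, 7/5)))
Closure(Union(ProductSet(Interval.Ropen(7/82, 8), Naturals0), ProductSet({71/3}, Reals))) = Union(ProductSet({71/3}, Reals), ProductSet(Interval(7/82, 8), Naturals0))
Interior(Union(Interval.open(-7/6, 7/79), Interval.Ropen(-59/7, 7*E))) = Interval.open(-59/7, 7*E)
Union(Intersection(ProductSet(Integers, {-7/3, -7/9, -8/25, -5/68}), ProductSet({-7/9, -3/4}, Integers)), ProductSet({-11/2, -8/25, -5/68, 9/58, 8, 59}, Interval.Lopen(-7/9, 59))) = ProductSet({-11/2, -8/25, -5/68, 9/58, 8, 59}, Interval.Lopen(-7/9, 59))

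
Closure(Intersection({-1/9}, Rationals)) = {-1/9}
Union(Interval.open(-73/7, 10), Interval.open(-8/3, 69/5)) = Interval.open(-73/7, 69/5)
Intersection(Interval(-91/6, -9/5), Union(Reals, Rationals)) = Interval(-91/6, -9/5)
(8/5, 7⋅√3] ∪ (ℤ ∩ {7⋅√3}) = (8/5, 7⋅√3]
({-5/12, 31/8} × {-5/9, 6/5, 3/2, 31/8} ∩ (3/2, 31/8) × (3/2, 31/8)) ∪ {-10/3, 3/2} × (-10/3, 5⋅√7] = {-10/3, 3/2} × (-10/3, 5⋅√7]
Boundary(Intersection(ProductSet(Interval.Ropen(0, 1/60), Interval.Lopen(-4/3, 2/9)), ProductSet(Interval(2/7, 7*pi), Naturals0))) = EmptySet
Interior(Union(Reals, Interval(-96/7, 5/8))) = Interval(-oo, oo)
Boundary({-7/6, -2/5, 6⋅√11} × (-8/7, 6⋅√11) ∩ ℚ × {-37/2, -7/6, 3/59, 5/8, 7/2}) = {-7/6, -2/5} × {3/59, 5/8, 7/2}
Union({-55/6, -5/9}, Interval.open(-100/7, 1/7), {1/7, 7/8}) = Union({7/8}, Interval.Lopen(-100/7, 1/7))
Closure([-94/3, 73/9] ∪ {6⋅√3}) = [-94/3, 73/9] ∪ {6⋅√3}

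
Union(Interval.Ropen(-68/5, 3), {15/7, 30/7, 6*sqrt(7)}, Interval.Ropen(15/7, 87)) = Interval.Ropen(-68/5, 87)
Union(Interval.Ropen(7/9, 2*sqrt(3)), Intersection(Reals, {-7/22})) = Union({-7/22}, Interval.Ropen(7/9, 2*sqrt(3)))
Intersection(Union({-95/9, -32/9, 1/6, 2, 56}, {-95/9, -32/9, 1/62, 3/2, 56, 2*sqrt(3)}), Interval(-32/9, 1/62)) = {-32/9, 1/62}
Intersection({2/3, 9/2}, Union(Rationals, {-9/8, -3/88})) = {2/3, 9/2}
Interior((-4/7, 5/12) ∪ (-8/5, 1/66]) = (-8/5, 5/12)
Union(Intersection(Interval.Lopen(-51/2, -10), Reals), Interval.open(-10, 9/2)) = Interval.open(-51/2, 9/2)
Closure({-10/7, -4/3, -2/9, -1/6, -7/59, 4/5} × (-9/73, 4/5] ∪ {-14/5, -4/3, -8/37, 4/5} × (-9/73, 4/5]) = {-14/5, -10/7, -4/3, -2/9, -8/37, -1/6, -7/59, 4/5} × [-9/73, 4/5]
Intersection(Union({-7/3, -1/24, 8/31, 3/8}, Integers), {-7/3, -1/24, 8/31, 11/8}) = {-7/3, -1/24, 8/31}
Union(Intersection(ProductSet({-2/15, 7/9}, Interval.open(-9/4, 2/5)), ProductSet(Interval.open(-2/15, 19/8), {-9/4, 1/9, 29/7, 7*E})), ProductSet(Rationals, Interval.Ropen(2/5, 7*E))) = Union(ProductSet({7/9}, {1/9}), ProductSet(Rationals, Interval.Ropen(2/5, 7*E)))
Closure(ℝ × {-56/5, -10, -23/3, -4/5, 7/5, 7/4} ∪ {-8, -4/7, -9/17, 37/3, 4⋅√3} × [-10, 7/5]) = (ℝ × {-56/5, -10, -23/3, -4/5, 7/5, 7/4}) ∪ ({-8, -4/7, -9/17, 37/3, 4⋅√3} × [-10, 7/5])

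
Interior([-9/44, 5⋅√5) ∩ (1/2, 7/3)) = (1/2, 7/3)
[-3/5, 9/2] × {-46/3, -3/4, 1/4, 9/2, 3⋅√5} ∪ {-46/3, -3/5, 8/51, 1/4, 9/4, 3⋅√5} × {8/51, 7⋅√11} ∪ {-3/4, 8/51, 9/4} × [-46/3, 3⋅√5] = ({-3/4, 8/51, 9/4} × [-46/3, 3⋅√5]) ∪ ([-3/5, 9/2] × {-46/3, -3/4, 1/4, 9/2, 3⋅√5}) ∪ ({-46/3, -3/5, 8/51, 1/4, 9/4, 3⋅√5} × {8/51, 7⋅√11})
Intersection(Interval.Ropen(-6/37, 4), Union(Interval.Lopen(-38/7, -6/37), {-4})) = {-6/37}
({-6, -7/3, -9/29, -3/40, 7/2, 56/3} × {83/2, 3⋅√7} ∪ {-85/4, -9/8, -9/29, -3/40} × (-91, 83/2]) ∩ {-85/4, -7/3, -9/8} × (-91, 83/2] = ({-85/4, -9/8} × (-91, 83/2]) ∪ ({-7/3} × {83/2, 3⋅√7})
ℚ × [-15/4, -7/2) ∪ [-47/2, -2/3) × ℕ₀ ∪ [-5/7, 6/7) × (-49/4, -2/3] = ([-47/2, -2/3) × ℕ₀) ∪ (ℚ × [-15/4, -7/2)) ∪ ([-5/7, 6/7) × (-49/4, -2/3])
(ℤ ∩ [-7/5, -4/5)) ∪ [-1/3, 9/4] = {-1} ∪ [-1/3, 9/4]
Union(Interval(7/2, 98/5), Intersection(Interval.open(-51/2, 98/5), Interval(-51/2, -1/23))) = Union(Interval.Lopen(-51/2, -1/23), Interval(7/2, 98/5))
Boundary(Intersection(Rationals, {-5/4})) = {-5/4}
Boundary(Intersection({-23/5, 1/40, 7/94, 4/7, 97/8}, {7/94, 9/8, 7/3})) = {7/94}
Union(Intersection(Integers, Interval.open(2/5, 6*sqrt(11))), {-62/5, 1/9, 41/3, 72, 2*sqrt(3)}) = Union({-62/5, 1/9, 41/3, 72, 2*sqrt(3)}, Range(1, 20, 1))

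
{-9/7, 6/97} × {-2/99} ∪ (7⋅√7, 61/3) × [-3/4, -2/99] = ({-9/7, 6/97} × {-2/99}) ∪ ((7⋅√7, 61/3) × [-3/4, -2/99])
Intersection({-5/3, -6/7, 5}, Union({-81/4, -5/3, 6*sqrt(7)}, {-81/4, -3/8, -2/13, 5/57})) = {-5/3}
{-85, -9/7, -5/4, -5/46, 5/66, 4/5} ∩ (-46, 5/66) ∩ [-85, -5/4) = {-9/7}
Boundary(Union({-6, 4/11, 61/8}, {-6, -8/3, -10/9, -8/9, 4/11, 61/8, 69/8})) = {-6, -8/3, -10/9, -8/9, 4/11, 61/8, 69/8}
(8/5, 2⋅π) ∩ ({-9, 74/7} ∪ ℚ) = ℚ ∩ (8/5, 2⋅π)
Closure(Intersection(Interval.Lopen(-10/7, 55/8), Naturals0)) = Range(0, 7, 1)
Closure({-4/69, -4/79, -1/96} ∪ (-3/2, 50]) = [-3/2, 50]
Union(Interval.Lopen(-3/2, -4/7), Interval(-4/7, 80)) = Interval.Lopen(-3/2, 80)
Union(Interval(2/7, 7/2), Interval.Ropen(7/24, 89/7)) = Interval.Ropen(2/7, 89/7)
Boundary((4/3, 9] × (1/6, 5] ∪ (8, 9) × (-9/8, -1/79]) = ({4/3, 9} × [1/6, 5]) ∪ ({8, 9} × [-9/8, -1/79]) ∪ ([4/3, 9] × {1/6, 5}) ∪ ([8, 9] × {-9/8, -1/79})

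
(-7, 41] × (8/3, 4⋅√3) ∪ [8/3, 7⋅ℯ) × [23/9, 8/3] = ([8/3, 7⋅ℯ) × [23/9, 8/3]) ∪ ((-7, 41] × (8/3, 4⋅√3))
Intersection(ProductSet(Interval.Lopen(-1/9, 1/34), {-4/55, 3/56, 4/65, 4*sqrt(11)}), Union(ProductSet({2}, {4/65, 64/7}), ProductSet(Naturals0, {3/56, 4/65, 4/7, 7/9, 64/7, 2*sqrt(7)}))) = ProductSet(Range(0, 1, 1), {3/56, 4/65})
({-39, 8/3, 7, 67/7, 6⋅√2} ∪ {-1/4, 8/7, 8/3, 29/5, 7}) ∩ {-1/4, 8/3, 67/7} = {-1/4, 8/3, 67/7}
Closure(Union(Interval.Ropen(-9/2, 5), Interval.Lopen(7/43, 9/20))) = Interval(-9/2, 5)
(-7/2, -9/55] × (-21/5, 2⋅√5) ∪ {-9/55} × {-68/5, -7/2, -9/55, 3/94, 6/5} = ({-9/55} × {-68/5, -7/2, -9/55, 3/94, 6/5}) ∪ ((-7/2, -9/55] × (-21/5, 2⋅√5))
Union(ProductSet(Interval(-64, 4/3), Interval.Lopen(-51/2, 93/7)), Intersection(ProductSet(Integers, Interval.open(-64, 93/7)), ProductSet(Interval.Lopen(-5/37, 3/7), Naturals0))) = ProductSet(Interval(-64, 4/3), Interval.Lopen(-51/2, 93/7))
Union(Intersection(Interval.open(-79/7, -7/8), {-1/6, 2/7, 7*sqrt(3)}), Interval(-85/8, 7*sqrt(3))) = Interval(-85/8, 7*sqrt(3))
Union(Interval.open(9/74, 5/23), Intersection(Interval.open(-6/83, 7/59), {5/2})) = Interval.open(9/74, 5/23)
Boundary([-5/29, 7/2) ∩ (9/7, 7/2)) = {9/7, 7/2}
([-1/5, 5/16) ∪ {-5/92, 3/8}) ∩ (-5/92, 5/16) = (-5/92, 5/16)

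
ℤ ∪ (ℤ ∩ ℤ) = ℤ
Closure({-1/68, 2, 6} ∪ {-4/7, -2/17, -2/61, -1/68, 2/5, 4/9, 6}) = {-4/7, -2/17, -2/61, -1/68, 2/5, 4/9, 2, 6}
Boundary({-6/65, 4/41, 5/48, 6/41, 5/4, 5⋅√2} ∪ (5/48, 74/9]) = {-6/65, 4/41, 5/48, 74/9}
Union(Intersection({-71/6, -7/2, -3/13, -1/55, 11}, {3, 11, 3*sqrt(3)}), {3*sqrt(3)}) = {11, 3*sqrt(3)}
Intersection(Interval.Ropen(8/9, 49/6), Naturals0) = Range(1, 9, 1)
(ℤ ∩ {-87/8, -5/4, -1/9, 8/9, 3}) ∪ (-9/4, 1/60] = (-9/4, 1/60] ∪ {3}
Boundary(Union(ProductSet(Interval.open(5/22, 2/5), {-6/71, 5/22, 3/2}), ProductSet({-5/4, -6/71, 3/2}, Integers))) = Union(ProductSet({-5/4, -6/71, 3/2}, Integers), ProductSet(Interval(5/22, 2/5), {-6/71, 5/22, 3/2}))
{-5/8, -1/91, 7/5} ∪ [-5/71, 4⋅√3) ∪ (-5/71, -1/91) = {-5/8} ∪ [-5/71, 4⋅√3)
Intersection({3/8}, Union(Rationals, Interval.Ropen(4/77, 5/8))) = {3/8}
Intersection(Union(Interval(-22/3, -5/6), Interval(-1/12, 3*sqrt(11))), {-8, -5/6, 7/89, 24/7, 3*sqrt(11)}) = {-5/6, 7/89, 24/7, 3*sqrt(11)}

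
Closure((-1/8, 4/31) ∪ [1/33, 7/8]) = [-1/8, 7/8]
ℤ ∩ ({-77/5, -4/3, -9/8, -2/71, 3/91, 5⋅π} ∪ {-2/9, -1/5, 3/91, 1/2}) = ∅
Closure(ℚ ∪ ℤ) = ℝ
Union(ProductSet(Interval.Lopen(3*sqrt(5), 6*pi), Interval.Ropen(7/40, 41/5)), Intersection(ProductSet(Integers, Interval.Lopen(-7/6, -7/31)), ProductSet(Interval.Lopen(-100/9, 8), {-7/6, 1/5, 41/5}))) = ProductSet(Interval.Lopen(3*sqrt(5), 6*pi), Interval.Ropen(7/40, 41/5))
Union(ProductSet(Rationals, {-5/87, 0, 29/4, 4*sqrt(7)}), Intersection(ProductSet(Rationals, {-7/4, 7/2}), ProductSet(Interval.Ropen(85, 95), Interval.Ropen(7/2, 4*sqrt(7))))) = Union(ProductSet(Intersection(Interval.Ropen(85, 95), Rationals), {7/2}), ProductSet(Rationals, {-5/87, 0, 29/4, 4*sqrt(7)}))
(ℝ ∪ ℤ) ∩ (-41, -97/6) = (-41, -97/6)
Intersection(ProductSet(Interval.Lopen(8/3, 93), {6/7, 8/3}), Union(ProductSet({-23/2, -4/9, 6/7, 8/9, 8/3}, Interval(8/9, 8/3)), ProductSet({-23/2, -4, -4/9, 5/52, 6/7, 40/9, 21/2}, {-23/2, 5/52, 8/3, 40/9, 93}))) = ProductSet({40/9, 21/2}, {8/3})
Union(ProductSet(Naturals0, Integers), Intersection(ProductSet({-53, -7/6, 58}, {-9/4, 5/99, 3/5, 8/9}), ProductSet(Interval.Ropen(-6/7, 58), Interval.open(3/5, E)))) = ProductSet(Naturals0, Integers)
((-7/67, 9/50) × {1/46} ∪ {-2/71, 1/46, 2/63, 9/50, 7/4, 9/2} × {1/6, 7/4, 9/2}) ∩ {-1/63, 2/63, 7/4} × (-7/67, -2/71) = ∅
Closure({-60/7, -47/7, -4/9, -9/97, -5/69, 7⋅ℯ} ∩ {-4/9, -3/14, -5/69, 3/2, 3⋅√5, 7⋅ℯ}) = {-4/9, -5/69, 7⋅ℯ}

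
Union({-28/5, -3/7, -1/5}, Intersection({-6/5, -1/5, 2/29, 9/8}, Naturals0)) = {-28/5, -3/7, -1/5}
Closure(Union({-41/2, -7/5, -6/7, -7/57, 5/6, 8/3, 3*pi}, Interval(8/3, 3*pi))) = Union({-41/2, -7/5, -6/7, -7/57, 5/6}, Interval(8/3, 3*pi))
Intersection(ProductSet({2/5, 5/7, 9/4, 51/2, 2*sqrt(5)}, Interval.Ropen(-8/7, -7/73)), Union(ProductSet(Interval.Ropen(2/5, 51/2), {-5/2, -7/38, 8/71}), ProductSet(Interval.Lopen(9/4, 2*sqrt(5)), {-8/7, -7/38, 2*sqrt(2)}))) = Union(ProductSet({2*sqrt(5)}, {-8/7, -7/38}), ProductSet({2/5, 5/7, 9/4, 2*sqrt(5)}, {-7/38}))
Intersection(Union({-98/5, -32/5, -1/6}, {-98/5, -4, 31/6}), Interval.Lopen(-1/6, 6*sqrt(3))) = {31/6}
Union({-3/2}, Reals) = Reals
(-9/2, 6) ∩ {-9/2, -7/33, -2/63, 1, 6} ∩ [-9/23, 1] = {-7/33, -2/63, 1}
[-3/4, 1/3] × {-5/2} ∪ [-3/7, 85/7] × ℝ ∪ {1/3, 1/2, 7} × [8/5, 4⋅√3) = ([-3/7, 85/7] × ℝ) ∪ ([-3/4, 1/3] × {-5/2})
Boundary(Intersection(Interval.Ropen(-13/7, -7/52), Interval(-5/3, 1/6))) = {-5/3, -7/52}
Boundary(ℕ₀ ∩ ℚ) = ℕ₀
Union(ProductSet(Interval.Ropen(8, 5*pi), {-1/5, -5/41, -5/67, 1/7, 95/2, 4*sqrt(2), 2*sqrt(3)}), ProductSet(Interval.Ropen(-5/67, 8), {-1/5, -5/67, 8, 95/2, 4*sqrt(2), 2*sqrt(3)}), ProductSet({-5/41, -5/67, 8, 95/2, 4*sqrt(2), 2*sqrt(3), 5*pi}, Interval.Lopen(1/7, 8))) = Union(ProductSet({-5/41, -5/67, 8, 95/2, 4*sqrt(2), 2*sqrt(3), 5*pi}, Interval.Lopen(1/7, 8)), ProductSet(Interval.Ropen(-5/67, 8), {-1/5, -5/67, 8, 95/2, 4*sqrt(2), 2*sqrt(3)}), ProductSet(Interval.Ropen(8, 5*pi), {-1/5, -5/41, -5/67, 1/7, 95/2, 4*sqrt(2), 2*sqrt(3)}))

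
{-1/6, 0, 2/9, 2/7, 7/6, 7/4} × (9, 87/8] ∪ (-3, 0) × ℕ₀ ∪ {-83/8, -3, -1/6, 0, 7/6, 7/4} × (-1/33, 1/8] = ((-3, 0) × ℕ₀) ∪ ({-83/8, -3, -1/6, 0, 7/6, 7/4} × (-1/33, 1/8]) ∪ ({-1/6, 0, 2/9, 2/7, 7/6, 7/4} × (9, 87/8])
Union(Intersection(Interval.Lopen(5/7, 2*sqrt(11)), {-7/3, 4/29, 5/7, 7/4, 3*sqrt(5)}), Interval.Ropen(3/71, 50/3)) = Interval.Ropen(3/71, 50/3)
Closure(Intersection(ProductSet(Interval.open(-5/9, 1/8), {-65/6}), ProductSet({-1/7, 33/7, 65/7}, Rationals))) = ProductSet({-1/7}, {-65/6})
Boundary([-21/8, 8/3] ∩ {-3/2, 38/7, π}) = {-3/2}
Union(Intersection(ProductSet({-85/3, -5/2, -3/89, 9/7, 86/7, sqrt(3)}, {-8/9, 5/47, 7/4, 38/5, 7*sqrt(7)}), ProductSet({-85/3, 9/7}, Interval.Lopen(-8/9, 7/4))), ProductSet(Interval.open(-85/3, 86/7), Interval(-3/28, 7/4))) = Union(ProductSet({-85/3, 9/7}, {5/47, 7/4}), ProductSet(Interval.open(-85/3, 86/7), Interval(-3/28, 7/4)))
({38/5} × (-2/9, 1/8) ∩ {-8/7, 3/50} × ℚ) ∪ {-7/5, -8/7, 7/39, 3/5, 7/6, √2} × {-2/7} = {-7/5, -8/7, 7/39, 3/5, 7/6, √2} × {-2/7}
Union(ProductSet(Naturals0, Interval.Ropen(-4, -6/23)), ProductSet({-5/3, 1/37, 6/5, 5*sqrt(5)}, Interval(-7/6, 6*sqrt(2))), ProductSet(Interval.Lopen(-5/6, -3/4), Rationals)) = Union(ProductSet({-5/3, 1/37, 6/5, 5*sqrt(5)}, Interval(-7/6, 6*sqrt(2))), ProductSet(Interval.Lopen(-5/6, -3/4), Rationals), ProductSet(Naturals0, Interval.Ropen(-4, -6/23)))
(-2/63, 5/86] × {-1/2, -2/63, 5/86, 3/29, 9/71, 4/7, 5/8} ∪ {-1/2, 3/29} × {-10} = ({-1/2, 3/29} × {-10}) ∪ ((-2/63, 5/86] × {-1/2, -2/63, 5/86, 3/29, 9/71, 4/7, 5/8})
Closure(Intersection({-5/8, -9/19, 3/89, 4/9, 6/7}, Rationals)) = {-5/8, -9/19, 3/89, 4/9, 6/7}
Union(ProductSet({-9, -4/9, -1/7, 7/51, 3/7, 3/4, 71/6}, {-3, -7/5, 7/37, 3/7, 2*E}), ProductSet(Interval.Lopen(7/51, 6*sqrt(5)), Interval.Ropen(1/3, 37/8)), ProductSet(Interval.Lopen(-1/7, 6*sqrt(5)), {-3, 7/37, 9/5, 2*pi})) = Union(ProductSet({-9, -4/9, -1/7, 7/51, 3/7, 3/4, 71/6}, {-3, -7/5, 7/37, 3/7, 2*E}), ProductSet(Interval.Lopen(-1/7, 6*sqrt(5)), {-3, 7/37, 9/5, 2*pi}), ProductSet(Interval.Lopen(7/51, 6*sqrt(5)), Interval.Ropen(1/3, 37/8)))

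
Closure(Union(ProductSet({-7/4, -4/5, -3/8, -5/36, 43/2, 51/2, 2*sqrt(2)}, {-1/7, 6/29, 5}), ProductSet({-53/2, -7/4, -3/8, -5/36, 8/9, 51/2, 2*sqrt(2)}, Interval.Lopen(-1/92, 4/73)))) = Union(ProductSet({-53/2, -7/4, -3/8, -5/36, 8/9, 51/2, 2*sqrt(2)}, Interval(-1/92, 4/73)), ProductSet({-7/4, -4/5, -3/8, -5/36, 43/2, 51/2, 2*sqrt(2)}, {-1/7, 6/29, 5}))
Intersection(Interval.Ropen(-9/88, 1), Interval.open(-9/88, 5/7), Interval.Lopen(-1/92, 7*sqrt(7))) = Interval.open(-1/92, 5/7)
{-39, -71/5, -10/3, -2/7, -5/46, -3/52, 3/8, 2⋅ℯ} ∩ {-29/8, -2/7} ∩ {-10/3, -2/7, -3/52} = {-2/7}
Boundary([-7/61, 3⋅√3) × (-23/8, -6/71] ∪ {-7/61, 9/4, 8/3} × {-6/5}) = ({-7/61, 3⋅√3} × [-23/8, -6/71]) ∪ ([-7/61, 3⋅√3] × {-23/8, -6/71})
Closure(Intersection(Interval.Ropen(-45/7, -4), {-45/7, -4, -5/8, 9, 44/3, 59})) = {-45/7}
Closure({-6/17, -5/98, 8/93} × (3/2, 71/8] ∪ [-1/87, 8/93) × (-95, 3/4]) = ({-1/87, 8/93} × [-95, 3/4]) ∪ ([-1/87, 8/93] × {-95, 3/4}) ∪ ({-6/17, -5/98, 8/93} × [3/2, 71/8]) ∪ ([-1/87, 8/93) × (-95, 3/4])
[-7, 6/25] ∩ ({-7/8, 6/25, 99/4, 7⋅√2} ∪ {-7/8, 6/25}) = {-7/8, 6/25}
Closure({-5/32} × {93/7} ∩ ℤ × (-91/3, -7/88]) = ∅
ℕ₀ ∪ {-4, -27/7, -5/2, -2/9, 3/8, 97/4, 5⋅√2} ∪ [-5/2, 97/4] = {-4, -27/7} ∪ [-5/2, 97/4] ∪ ℕ₀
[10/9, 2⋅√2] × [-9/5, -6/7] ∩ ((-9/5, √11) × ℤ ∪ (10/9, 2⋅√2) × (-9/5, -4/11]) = ([10/9, 2⋅√2] × {-1}) ∪ ((10/9, 2⋅√2) × (-9/5, -6/7])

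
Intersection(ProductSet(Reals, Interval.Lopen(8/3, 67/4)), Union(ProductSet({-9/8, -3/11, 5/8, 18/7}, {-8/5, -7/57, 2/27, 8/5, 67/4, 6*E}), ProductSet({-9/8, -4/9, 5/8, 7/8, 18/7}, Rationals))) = Union(ProductSet({-9/8, -3/11, 5/8, 18/7}, {67/4, 6*E}), ProductSet({-9/8, -4/9, 5/8, 7/8, 18/7}, Intersection(Interval.Lopen(8/3, 67/4), Rationals)))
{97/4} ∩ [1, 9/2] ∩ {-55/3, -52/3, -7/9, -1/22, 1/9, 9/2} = ∅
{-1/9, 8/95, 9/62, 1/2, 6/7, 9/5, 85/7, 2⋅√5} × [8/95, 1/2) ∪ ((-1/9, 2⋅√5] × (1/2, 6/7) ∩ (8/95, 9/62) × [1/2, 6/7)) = ((8/95, 9/62) × (1/2, 6/7)) ∪ ({-1/9, 8/95, 9/62, 1/2, 6/7, 9/5, 85/7, 2⋅√5} × [8/95, 1/2))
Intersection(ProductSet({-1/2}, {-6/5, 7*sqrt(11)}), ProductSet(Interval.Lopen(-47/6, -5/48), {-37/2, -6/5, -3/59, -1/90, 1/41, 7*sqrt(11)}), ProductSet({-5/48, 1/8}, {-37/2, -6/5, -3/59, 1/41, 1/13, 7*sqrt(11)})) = EmptySet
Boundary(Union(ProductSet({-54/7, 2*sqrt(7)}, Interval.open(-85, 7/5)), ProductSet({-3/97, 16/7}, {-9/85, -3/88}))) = Union(ProductSet({-54/7, 2*sqrt(7)}, Interval(-85, 7/5)), ProductSet({-3/97, 16/7}, {-9/85, -3/88}))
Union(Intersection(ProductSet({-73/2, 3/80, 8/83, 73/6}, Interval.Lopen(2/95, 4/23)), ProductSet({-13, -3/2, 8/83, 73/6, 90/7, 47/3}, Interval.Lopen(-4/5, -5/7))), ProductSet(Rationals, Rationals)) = ProductSet(Rationals, Rationals)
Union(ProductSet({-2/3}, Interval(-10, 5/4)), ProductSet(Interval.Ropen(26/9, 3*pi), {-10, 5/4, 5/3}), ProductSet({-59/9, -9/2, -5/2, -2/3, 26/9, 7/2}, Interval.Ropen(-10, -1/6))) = Union(ProductSet({-2/3}, Interval(-10, 5/4)), ProductSet({-59/9, -9/2, -5/2, -2/3, 26/9, 7/2}, Interval.Ropen(-10, -1/6)), ProductSet(Interval.Ropen(26/9, 3*pi), {-10, 5/4, 5/3}))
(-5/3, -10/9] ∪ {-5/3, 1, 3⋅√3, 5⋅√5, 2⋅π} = [-5/3, -10/9] ∪ {1, 3⋅√3, 5⋅√5, 2⋅π}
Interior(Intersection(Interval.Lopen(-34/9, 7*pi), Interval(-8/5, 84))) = Interval.open(-8/5, 7*pi)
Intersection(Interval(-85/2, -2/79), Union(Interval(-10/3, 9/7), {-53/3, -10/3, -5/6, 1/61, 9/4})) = Union({-53/3}, Interval(-10/3, -2/79))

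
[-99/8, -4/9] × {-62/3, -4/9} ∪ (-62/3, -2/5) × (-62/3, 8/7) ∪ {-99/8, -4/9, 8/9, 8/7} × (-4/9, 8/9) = ([-99/8, -4/9] × {-62/3, -4/9}) ∪ ({-99/8, -4/9, 8/9, 8/7} × (-4/9, 8/9)) ∪ ((-62/3, -2/5) × (-62/3, 8/7))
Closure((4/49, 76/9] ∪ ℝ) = (-∞, ∞)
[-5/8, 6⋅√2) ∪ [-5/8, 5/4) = [-5/8, 6⋅√2)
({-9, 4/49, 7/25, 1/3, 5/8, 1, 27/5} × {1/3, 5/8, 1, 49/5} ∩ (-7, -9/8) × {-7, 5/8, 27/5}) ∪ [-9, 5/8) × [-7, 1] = [-9, 5/8) × [-7, 1]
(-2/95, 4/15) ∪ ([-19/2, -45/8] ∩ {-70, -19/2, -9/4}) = {-19/2} ∪ (-2/95, 4/15)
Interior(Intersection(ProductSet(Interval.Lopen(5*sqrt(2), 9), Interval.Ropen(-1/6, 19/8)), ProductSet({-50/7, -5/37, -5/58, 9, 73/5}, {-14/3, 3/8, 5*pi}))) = EmptySet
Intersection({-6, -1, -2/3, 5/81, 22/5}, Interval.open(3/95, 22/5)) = {5/81}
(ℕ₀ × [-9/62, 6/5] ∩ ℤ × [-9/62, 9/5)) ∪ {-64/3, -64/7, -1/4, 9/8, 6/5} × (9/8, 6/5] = (ℕ₀ × [-9/62, 6/5]) ∪ ({-64/3, -64/7, -1/4, 9/8, 6/5} × (9/8, 6/5])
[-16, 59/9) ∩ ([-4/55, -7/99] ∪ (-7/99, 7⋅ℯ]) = [-4/55, 59/9)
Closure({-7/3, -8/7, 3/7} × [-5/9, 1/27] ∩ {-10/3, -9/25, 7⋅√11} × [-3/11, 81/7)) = ∅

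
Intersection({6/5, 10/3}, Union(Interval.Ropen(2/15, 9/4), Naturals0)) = {6/5}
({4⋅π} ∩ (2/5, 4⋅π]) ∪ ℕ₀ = ℕ₀ ∪ {4⋅π}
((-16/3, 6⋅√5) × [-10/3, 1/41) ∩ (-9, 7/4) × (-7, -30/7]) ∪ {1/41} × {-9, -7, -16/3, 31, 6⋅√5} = {1/41} × {-9, -7, -16/3, 31, 6⋅√5}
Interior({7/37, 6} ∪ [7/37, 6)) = (7/37, 6)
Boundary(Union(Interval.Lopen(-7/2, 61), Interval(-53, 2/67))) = {-53, 61}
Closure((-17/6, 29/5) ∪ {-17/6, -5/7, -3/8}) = [-17/6, 29/5]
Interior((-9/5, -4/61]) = (-9/5, -4/61)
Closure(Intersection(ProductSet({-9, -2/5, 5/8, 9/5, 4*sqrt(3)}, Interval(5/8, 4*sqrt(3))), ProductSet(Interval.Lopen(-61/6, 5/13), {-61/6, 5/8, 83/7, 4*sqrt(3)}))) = ProductSet({-9, -2/5}, {5/8, 4*sqrt(3)})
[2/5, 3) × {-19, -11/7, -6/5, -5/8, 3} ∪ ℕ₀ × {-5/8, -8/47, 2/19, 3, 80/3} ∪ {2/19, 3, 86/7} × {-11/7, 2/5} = ({2/19, 3, 86/7} × {-11/7, 2/5}) ∪ (ℕ₀ × {-5/8, -8/47, 2/19, 3, 80/3}) ∪ ([2/5, 3) × {-19, -11/7, -6/5, -5/8, 3})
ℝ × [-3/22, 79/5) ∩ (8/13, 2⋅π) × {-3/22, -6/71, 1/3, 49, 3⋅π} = (8/13, 2⋅π) × {-3/22, -6/71, 1/3, 3⋅π}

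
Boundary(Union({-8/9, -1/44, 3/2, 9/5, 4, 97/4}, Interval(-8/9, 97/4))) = {-8/9, 97/4}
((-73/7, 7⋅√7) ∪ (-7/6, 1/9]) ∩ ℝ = (-73/7, 7⋅√7)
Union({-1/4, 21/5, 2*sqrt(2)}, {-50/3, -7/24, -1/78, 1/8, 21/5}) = {-50/3, -7/24, -1/4, -1/78, 1/8, 21/5, 2*sqrt(2)}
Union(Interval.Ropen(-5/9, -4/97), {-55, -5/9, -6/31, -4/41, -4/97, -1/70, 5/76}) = Union({-55, -1/70, 5/76}, Interval(-5/9, -4/97))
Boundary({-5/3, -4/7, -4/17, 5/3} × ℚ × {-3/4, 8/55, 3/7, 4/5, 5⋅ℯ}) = {-5/3, -4/7, -4/17, 5/3} × ℝ × {-3/4, 8/55, 3/7, 4/5, 5⋅ℯ}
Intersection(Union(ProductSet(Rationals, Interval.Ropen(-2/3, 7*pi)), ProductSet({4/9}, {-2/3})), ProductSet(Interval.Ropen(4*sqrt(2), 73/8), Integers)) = ProductSet(Intersection(Interval.Ropen(4*sqrt(2), 73/8), Rationals), Range(0, 22, 1))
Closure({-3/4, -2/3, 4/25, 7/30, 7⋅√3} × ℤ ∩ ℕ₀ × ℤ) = ∅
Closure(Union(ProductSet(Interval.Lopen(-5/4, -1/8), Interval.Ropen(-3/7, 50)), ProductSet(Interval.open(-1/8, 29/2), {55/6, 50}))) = Union(ProductSet({-5/4, -1/8}, Interval(-3/7, 50)), ProductSet(Interval(-5/4, -1/8), {-3/7, 50}), ProductSet(Interval.Lopen(-5/4, -1/8), Interval.Ropen(-3/7, 50)), ProductSet(Interval(-1/8, 29/2), {55/6, 50}))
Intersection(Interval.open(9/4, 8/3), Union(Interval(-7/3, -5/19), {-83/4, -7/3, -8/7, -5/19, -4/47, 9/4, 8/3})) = EmptySet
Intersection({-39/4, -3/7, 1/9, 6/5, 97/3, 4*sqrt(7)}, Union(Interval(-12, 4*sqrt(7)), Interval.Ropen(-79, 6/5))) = {-39/4, -3/7, 1/9, 6/5, 4*sqrt(7)}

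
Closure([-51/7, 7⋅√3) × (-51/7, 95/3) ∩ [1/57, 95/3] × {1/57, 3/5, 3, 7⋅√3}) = [1/57, 7⋅√3] × {1/57, 3/5, 3, 7⋅√3}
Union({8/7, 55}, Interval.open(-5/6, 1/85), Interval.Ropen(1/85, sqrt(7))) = Union({55}, Interval.open(-5/6, sqrt(7)))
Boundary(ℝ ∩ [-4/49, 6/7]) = {-4/49, 6/7}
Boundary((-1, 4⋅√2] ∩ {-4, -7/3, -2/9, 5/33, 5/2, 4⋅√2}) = {-2/9, 5/33, 5/2, 4⋅√2}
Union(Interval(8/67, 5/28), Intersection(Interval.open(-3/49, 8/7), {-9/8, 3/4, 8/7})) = Union({3/4}, Interval(8/67, 5/28))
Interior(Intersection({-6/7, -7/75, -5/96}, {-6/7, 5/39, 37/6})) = EmptySet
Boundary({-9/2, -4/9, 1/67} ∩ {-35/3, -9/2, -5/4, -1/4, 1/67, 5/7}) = {-9/2, 1/67}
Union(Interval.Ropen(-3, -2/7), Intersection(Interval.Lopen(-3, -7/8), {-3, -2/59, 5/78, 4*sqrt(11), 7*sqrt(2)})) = Interval.Ropen(-3, -2/7)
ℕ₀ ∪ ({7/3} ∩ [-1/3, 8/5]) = ℕ₀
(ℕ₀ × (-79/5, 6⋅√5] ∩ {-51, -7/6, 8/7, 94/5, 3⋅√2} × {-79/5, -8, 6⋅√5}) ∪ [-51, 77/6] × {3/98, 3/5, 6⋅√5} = [-51, 77/6] × {3/98, 3/5, 6⋅√5}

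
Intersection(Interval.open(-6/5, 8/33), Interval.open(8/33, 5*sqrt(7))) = EmptySet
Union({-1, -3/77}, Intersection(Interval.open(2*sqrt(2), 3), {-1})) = {-1, -3/77}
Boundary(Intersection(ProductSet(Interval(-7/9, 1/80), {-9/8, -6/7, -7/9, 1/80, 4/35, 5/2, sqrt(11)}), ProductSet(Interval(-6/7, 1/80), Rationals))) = ProductSet(Interval(-7/9, 1/80), {-9/8, -6/7, -7/9, 1/80, 4/35, 5/2})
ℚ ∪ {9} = ℚ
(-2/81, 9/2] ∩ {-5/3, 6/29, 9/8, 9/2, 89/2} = {6/29, 9/8, 9/2}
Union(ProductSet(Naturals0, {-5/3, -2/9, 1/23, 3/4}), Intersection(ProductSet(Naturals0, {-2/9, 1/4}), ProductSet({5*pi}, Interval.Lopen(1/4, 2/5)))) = ProductSet(Naturals0, {-5/3, -2/9, 1/23, 3/4})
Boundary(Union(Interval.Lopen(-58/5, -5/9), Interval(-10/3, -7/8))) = {-58/5, -5/9}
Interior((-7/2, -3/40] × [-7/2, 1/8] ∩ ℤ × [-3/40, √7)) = ∅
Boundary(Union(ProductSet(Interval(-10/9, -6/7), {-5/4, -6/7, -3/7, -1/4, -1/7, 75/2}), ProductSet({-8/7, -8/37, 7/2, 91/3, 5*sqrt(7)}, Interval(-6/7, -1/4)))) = Union(ProductSet({-8/7, -8/37, 7/2, 91/3, 5*sqrt(7)}, Interval(-6/7, -1/4)), ProductSet(Interval(-10/9, -6/7), {-5/4, -6/7, -3/7, -1/4, -1/7, 75/2}))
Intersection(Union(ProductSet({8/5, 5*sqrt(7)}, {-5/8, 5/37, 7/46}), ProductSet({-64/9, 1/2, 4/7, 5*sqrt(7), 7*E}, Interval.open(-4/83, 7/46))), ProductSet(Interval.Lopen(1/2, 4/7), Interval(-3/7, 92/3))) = ProductSet({4/7}, Interval.open(-4/83, 7/46))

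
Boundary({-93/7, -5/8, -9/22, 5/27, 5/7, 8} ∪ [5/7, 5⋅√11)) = {-93/7, -5/8, -9/22, 5/27, 5/7, 5⋅√11}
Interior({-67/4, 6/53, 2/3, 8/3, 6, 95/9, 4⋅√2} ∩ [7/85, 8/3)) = ∅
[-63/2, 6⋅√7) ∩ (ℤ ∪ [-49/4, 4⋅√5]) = {-31, -30, …, 15} ∪ [-49/4, 4⋅√5]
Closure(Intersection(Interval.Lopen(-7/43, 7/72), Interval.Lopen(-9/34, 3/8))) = Interval(-7/43, 7/72)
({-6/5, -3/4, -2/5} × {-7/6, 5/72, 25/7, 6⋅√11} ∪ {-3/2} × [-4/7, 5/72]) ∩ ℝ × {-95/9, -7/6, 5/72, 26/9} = ({-3/2} × {5/72}) ∪ ({-6/5, -3/4, -2/5} × {-7/6, 5/72})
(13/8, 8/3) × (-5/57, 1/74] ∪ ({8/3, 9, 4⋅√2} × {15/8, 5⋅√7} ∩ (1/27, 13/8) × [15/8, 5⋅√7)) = (13/8, 8/3) × (-5/57, 1/74]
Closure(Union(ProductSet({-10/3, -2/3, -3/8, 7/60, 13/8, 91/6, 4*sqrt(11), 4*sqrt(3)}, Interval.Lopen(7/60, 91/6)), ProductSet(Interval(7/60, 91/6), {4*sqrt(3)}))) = Union(ProductSet({-10/3, -2/3, -3/8, 7/60, 13/8, 91/6, 4*sqrt(11), 4*sqrt(3)}, Interval(7/60, 91/6)), ProductSet(Interval(7/60, 91/6), {4*sqrt(3)}))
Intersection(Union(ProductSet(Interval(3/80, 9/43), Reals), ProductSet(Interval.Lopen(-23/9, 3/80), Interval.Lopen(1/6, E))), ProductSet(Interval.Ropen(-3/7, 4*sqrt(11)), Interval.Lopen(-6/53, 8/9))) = Union(ProductSet(Interval(-3/7, 3/80), Interval.Lopen(1/6, 8/9)), ProductSet(Interval(3/80, 9/43), Interval.Lopen(-6/53, 8/9)))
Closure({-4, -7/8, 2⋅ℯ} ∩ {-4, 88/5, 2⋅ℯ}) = {-4, 2⋅ℯ}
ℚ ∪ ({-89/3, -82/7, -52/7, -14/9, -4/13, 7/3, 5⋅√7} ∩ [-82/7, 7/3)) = ℚ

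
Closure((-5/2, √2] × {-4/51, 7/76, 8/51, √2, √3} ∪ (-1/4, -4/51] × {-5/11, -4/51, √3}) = ([-1/4, -4/51] × {-5/11, -4/51, √3}) ∪ ([-5/2, √2] × {-4/51, 7/76, 8/51, √2, √3})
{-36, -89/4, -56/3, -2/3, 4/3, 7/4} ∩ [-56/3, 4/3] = {-56/3, -2/3, 4/3}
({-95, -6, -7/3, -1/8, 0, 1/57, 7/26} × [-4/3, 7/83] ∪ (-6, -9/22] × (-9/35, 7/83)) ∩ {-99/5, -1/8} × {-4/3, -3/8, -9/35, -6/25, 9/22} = {-1/8} × {-4/3, -3/8, -9/35, -6/25}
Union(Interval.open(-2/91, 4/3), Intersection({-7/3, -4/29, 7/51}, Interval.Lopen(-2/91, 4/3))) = Interval.open(-2/91, 4/3)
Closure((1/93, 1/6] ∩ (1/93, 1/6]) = [1/93, 1/6]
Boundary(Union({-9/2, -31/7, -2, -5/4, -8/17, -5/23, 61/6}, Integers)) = Union({-9/2, -31/7, -5/4, -8/17, -5/23, 61/6}, Integers)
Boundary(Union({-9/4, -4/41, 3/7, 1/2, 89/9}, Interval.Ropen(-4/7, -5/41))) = {-9/4, -4/7, -5/41, -4/41, 3/7, 1/2, 89/9}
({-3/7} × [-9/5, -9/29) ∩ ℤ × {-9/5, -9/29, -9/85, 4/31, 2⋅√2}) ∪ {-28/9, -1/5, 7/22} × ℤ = {-28/9, -1/5, 7/22} × ℤ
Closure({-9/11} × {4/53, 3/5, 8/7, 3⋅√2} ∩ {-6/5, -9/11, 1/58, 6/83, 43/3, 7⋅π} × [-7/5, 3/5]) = {-9/11} × {4/53, 3/5}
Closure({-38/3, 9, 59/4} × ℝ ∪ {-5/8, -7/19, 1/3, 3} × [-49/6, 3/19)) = ({-38/3, 9, 59/4} × ℝ) ∪ ({-5/8, -7/19, 1/3, 3} × [-49/6, 3/19])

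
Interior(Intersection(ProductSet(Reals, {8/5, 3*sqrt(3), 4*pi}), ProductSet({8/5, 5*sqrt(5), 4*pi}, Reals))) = EmptySet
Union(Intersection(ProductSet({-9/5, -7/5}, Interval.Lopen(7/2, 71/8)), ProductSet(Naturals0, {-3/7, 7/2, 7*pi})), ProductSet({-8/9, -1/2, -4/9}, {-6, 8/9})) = ProductSet({-8/9, -1/2, -4/9}, {-6, 8/9})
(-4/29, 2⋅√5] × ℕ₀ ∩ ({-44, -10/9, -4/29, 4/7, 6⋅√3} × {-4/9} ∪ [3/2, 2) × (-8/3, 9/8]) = [3/2, 2) × {0, 1}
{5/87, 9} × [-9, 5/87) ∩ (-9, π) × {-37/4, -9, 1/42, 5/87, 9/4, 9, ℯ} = {5/87} × {-9, 1/42}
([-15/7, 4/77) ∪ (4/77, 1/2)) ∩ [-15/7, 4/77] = [-15/7, 4/77)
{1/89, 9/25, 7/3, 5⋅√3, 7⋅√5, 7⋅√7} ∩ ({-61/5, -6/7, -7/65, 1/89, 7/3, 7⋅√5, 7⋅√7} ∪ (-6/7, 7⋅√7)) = {1/89, 9/25, 7/3, 5⋅√3, 7⋅√5, 7⋅√7}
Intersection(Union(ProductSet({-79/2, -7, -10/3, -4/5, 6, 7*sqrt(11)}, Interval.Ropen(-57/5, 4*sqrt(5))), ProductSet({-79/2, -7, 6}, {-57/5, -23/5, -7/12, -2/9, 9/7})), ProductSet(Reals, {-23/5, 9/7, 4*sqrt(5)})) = ProductSet({-79/2, -7, -10/3, -4/5, 6, 7*sqrt(11)}, {-23/5, 9/7})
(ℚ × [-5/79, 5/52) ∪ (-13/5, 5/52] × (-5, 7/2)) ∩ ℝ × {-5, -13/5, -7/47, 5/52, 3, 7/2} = (-13/5, 5/52] × {-13/5, -7/47, 5/52, 3}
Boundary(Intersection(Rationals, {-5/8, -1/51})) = {-5/8, -1/51}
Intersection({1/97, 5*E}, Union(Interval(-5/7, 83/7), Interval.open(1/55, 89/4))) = {1/97, 5*E}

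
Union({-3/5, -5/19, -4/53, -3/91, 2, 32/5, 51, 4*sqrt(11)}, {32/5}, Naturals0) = Union({-3/5, -5/19, -4/53, -3/91, 32/5, 4*sqrt(11)}, Naturals0)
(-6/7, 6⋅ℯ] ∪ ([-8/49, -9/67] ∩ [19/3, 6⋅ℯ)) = (-6/7, 6⋅ℯ]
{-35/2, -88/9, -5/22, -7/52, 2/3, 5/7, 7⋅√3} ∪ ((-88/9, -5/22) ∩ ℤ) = {-35/2, -88/9, -5/22, -7/52, 2/3, 5/7, 7⋅√3} ∪ {-9, -8, …, -1}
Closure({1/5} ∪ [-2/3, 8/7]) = [-2/3, 8/7]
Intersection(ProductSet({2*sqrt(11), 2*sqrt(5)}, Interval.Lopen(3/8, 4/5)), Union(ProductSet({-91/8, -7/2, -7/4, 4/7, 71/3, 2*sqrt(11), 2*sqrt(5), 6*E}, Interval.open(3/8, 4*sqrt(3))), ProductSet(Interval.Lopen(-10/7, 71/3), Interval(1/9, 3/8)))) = ProductSet({2*sqrt(11), 2*sqrt(5)}, Interval.Lopen(3/8, 4/5))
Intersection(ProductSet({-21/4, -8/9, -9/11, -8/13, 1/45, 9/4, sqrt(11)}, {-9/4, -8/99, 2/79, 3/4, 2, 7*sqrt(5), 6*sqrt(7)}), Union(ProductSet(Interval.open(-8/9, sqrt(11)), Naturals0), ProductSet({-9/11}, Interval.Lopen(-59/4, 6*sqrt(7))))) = Union(ProductSet({-9/11}, {-9/4, -8/99, 2/79, 3/4, 2, 7*sqrt(5), 6*sqrt(7)}), ProductSet({-9/11, -8/13, 1/45, 9/4}, {2}))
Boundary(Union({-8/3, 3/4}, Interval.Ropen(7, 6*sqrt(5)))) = {-8/3, 3/4, 7, 6*sqrt(5)}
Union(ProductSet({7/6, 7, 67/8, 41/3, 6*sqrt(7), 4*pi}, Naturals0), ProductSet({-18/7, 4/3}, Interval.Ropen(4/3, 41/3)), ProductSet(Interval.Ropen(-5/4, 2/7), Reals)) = Union(ProductSet({-18/7, 4/3}, Interval.Ropen(4/3, 41/3)), ProductSet({7/6, 7, 67/8, 41/3, 6*sqrt(7), 4*pi}, Naturals0), ProductSet(Interval.Ropen(-5/4, 2/7), Reals))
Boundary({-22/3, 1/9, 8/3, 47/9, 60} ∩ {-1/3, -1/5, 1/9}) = {1/9}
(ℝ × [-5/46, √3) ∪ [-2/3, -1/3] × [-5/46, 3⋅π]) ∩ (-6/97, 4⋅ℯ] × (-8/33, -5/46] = (-6/97, 4⋅ℯ] × {-5/46}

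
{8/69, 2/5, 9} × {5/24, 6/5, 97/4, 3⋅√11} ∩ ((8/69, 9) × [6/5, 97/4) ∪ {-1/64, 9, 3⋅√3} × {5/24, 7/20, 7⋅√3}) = ({9} × {5/24}) ∪ ({2/5} × {6/5, 3⋅√11})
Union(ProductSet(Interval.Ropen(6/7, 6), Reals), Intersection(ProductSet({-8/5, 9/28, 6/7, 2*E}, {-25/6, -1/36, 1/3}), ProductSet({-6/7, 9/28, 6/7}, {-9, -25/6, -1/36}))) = Union(ProductSet({9/28, 6/7}, {-25/6, -1/36}), ProductSet(Interval.Ropen(6/7, 6), Reals))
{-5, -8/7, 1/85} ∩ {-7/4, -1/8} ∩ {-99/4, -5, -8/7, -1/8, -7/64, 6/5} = ∅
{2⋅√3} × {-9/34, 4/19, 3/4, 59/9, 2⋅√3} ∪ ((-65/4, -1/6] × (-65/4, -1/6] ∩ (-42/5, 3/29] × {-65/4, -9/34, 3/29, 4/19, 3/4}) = ((-42/5, -1/6] × {-9/34}) ∪ ({2⋅√3} × {-9/34, 4/19, 3/4, 59/9, 2⋅√3})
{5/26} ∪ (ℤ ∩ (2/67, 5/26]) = {5/26}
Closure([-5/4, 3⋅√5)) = [-5/4, 3⋅√5]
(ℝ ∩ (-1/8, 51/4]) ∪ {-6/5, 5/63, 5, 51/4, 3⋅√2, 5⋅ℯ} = {-6/5, 5⋅ℯ} ∪ (-1/8, 51/4]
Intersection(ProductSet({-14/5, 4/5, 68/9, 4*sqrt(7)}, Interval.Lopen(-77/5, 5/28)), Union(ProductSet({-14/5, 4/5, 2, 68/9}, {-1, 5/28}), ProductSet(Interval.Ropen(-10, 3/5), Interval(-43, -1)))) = Union(ProductSet({-14/5}, Interval.Lopen(-77/5, -1)), ProductSet({-14/5, 4/5, 68/9}, {-1, 5/28}))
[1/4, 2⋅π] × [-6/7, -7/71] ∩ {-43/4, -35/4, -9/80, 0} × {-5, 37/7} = ∅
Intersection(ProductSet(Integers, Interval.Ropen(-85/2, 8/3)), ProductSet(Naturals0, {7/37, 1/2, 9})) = ProductSet(Naturals0, {7/37, 1/2})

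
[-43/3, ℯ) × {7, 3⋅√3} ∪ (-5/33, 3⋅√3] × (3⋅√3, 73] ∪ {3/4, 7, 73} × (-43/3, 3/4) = ({3/4, 7, 73} × (-43/3, 3/4)) ∪ ([-43/3, ℯ) × {7, 3⋅√3}) ∪ ((-5/33, 3⋅√3] × (3⋅√3, 73])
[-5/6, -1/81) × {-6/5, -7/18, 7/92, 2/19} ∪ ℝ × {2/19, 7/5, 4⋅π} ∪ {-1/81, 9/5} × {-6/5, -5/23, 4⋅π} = (ℝ × {2/19, 7/5, 4⋅π}) ∪ ({-1/81, 9/5} × {-6/5, -5/23, 4⋅π}) ∪ ([-5/6, -1/81) × {-6/5, -7/18, 7/92, 2/19})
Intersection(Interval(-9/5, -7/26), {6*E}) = EmptySet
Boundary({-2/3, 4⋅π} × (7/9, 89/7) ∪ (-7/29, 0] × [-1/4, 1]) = ({-7/29, 0} × [-1/4, 1]) ∪ ([-7/29, 0] × {-1/4, 1}) ∪ ({-2/3, 4⋅π} × [7/9, 89/7])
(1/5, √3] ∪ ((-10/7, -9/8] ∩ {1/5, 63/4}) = (1/5, √3]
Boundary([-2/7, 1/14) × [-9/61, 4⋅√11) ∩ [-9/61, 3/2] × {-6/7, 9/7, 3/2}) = [-9/61, 1/14] × {9/7, 3/2}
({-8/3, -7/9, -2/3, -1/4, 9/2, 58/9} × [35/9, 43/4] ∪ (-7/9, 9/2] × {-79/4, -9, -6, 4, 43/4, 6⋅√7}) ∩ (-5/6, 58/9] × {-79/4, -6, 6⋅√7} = (-7/9, 9/2] × {-79/4, -6, 6⋅√7}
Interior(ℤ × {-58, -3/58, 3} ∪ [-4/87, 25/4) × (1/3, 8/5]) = (-4/87, 25/4) × (1/3, 8/5)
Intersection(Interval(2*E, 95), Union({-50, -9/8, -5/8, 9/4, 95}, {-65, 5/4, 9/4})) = {95}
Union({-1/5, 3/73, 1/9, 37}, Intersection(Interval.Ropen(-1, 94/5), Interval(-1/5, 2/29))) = Union({1/9, 37}, Interval(-1/5, 2/29))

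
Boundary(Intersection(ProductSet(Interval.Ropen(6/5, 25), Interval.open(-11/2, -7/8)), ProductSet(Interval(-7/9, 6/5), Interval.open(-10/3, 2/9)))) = ProductSet({6/5}, Interval(-10/3, -7/8))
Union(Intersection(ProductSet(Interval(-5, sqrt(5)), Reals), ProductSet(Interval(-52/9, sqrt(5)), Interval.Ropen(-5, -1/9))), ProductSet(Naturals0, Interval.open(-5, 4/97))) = Union(ProductSet(Interval(-5, sqrt(5)), Interval.Ropen(-5, -1/9)), ProductSet(Naturals0, Interval.open(-5, 4/97)))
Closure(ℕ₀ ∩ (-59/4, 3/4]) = {0}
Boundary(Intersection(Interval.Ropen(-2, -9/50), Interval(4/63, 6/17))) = EmptySet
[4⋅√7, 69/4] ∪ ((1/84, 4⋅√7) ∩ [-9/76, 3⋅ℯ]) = (1/84, 3⋅ℯ] ∪ [4⋅√7, 69/4]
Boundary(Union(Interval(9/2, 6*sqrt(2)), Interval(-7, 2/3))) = {-7, 2/3, 9/2, 6*sqrt(2)}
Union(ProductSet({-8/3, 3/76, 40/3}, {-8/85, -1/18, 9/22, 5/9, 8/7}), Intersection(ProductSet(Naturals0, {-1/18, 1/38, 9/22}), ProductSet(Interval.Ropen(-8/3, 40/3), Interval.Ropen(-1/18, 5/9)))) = Union(ProductSet({-8/3, 3/76, 40/3}, {-8/85, -1/18, 9/22, 5/9, 8/7}), ProductSet(Range(0, 14, 1), {-1/18, 1/38, 9/22}))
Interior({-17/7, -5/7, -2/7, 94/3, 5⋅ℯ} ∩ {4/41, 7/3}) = ∅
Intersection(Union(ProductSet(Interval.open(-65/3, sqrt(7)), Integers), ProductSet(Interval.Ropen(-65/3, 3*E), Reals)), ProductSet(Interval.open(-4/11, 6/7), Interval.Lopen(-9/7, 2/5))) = ProductSet(Interval.open(-4/11, 6/7), Interval.Lopen(-9/7, 2/5))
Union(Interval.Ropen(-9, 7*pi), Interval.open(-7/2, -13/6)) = Interval.Ropen(-9, 7*pi)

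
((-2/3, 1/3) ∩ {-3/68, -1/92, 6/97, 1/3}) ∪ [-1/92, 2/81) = {-3/68, 6/97} ∪ [-1/92, 2/81)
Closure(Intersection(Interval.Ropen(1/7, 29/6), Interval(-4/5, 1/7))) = {1/7}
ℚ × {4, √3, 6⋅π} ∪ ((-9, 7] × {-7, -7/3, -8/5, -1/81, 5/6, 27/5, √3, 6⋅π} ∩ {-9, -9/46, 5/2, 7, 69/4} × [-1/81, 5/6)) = ({-9/46, 5/2, 7} × {-1/81}) ∪ (ℚ × {4, √3, 6⋅π})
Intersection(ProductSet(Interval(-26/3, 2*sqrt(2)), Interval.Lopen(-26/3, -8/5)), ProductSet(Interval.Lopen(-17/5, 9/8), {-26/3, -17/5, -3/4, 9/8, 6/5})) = ProductSet(Interval.Lopen(-17/5, 9/8), {-17/5})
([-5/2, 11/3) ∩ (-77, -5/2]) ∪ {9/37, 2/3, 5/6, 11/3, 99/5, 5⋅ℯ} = {-5/2, 9/37, 2/3, 5/6, 11/3, 99/5, 5⋅ℯ}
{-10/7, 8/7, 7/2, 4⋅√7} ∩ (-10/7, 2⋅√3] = {8/7}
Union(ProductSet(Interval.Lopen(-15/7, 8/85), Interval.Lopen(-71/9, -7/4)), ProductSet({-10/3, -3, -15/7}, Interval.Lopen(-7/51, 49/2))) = Union(ProductSet({-10/3, -3, -15/7}, Interval.Lopen(-7/51, 49/2)), ProductSet(Interval.Lopen(-15/7, 8/85), Interval.Lopen(-71/9, -7/4)))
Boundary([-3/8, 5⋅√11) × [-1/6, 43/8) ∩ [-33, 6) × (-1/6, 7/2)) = ({-3/8, 6} × [-1/6, 7/2]) ∪ ([-3/8, 6] × {-1/6, 7/2})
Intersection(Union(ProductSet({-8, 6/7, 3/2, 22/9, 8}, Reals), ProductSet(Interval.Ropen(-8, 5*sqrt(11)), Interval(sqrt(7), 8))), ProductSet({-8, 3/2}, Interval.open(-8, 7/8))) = ProductSet({-8, 3/2}, Interval.open(-8, 7/8))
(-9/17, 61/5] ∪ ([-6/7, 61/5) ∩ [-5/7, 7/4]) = [-5/7, 61/5]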